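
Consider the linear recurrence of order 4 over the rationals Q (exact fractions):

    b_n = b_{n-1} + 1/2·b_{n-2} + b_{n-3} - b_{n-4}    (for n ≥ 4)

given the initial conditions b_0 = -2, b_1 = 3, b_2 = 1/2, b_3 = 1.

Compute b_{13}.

b_4 = 1·1 + 1/2·1/2 + 1·3 + -1·-2 = 25/4
b_5 = 1·25/4 + 1/2·1 + 1·1/2 + -1·3 = 17/4
b_6 = 1·17/4 + 1/2·25/4 + 1·1 + -1·1/2 = 63/8
b_7 = 1·63/8 + 1/2·17/4 + 1·25/4 + -1·1 = 61/4
b_8 = 1·61/4 + 1/2·63/8 + 1·17/4 + -1·25/4 = 275/16
b_9 = 1·275/16 + 1/2·61/4 + 1·63/8 + -1·17/4 = 455/16
b_10 = 1·455/16 + 1/2·275/16 + 1·61/4 + -1·63/8 = 1421/32
b_11 = 1·1421/32 + 1/2·455/16 + 1·275/16 + -1·61/4 = 969/16
b_12 = 1·969/16 + 1/2·1421/32 + 1·455/16 + -1·275/16 = 6017/64
b_13 = 1·6017/64 + 1/2·969/16 + 1·1421/32 + -1·455/16 = 8977/64

8977/64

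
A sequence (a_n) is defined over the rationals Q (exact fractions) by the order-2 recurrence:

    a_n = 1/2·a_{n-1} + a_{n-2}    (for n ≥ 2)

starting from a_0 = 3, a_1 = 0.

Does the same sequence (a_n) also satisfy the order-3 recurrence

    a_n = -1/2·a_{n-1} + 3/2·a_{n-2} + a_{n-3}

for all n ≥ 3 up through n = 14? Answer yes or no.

Terms a_0..a_14: 3, 0, 3, 3/2, 15/4, 27/8, 87/16, 195/32, 543/64, 1323/128, 3495/256, 8787/512, 22767/1024, 57915/2048, 148983/4096
n=3: candidate gives 3/2, actual a_3 = 3/2 ✓
n=4: candidate gives 15/4, actual a_4 = 15/4 ✓
n=5: candidate gives 27/8, actual a_5 = 27/8 ✓
n=6: candidate gives 87/16, actual a_6 = 87/16 ✓
n=7: candidate gives 195/32, actual a_7 = 195/32 ✓
n=8: candidate gives 543/64, actual a_8 = 543/64 ✓
n=9: candidate gives 1323/128, actual a_9 = 1323/128 ✓
n=10: candidate gives 3495/256, actual a_10 = 3495/256 ✓
n=11: candidate gives 8787/512, actual a_11 = 8787/512 ✓
n=12: candidate gives 22767/1024, actual a_12 = 22767/1024 ✓
n=13: candidate gives 57915/2048, actual a_13 = 57915/2048 ✓
n=14: candidate gives 148983/4096, actual a_14 = 148983/4096 ✓

yes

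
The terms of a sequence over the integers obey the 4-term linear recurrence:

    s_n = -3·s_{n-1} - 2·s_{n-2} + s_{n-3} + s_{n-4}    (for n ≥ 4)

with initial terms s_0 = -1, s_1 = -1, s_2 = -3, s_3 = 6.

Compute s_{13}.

s_4 = -3·6 + -2·-3 + 1·-1 + 1·-1 = -14
s_5 = -3·-14 + -2·6 + 1·-3 + 1·-1 = 26
s_6 = -3·26 + -2·-14 + 1·6 + 1·-3 = -47
s_7 = -3·-47 + -2·26 + 1·-14 + 1·6 = 81
s_8 = -3·81 + -2·-47 + 1·26 + 1·-14 = -137
s_9 = -3·-137 + -2·81 + 1·-47 + 1·26 = 228
s_10 = -3·228 + -2·-137 + 1·81 + 1·-47 = -376
s_11 = -3·-376 + -2·228 + 1·-137 + 1·81 = 616
s_12 = -3·616 + -2·-376 + 1·228 + 1·-137 = -1005
s_13 = -3·-1005 + -2·616 + 1·-376 + 1·228 = 1635

1635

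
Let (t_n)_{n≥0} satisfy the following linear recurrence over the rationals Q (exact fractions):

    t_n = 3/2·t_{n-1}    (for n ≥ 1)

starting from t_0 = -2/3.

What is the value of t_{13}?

t_1 = 3/2·-2/3 = -1
t_2 = 3/2·-1 = -3/2
t_3 = 3/2·-3/2 = -9/4
t_4 = 3/2·-9/4 = -27/8
t_5 = 3/2·-27/8 = -81/16
t_6 = 3/2·-81/16 = -243/32
t_7 = 3/2·-243/32 = -729/64
t_8 = 3/2·-729/64 = -2187/128
t_9 = 3/2·-2187/128 = -6561/256
t_10 = 3/2·-6561/256 = -19683/512
t_11 = 3/2·-19683/512 = -59049/1024
t_12 = 3/2·-59049/1024 = -177147/2048
t_13 = 3/2·-177147/2048 = -531441/4096

-531441/4096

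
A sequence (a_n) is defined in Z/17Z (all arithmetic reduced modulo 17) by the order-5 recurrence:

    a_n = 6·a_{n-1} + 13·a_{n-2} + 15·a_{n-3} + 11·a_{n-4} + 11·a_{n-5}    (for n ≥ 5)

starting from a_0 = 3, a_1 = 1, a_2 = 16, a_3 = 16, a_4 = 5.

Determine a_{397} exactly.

a_5 = 6·5 + 13·16 + 15·16 + 11·1 + 11·3 = 12
a_6 = 6·12 + 13·5 + 15·16 + 11·16 + 11·1 = 3
a_7 = 6·3 + 13·12 + 15·5 + 11·16 + 11·16 = 6
a_8 = 6·6 + 13·3 + 15·12 + 11·5 + 11·16 = 10
a_9 = 6·10 + 13·6 + 15·3 + 11·12 + 11·5 = 13
a_10 = 6·13 + 13·10 + 15·6 + 11·3 + 11·12 = 4
Continuing the recurrence:
  a_11 = 0;  a_12 = 15;  a_13 = 12;  a_14 = 12;  a_15 = 4;  a_16 = 15
  a_17 = 7;  a_18 = 0;  a_19 = 16;  a_20 = 2;  a_21 = 3;  a_22 = 4
  a_23 = 14;  a_24 = 5;  a_25 = 4;  a_26 = 2;  a_27 = 14;  a_28 = 5
  a_29 = 1;  a_30 = 7;  a_31 = 0;  a_32 = 9;  a_33 = 4;  a_34 = 8
  a_35 = 6;  a_36 = 10;  a_37 = 10;  a_38 = 4;  a_39 = 16;  a_40 = 15
  a_41 = 0;  a_42 = 11;  a_43 = 1;  a_44 = 14;  a_45 = 2;  a_46 = 7
  a_47 = 2;  a_48 = 9;  a_49 = 4;  a_50 = 15;  a_51 = 2;  a_52 = 14
  a_53 = 2;  a_54 = 8;  a_55 = 12;  a_56 = 8;  a_57 = 7;  a_58 = 11
  a_59 = 4;  a_60 = 16;  a_61 = 2;  a_62 = 2;  a_63 = 1;  a_64 = 10
  a_65 = 12;  a_66 = 6;  a_67 = 1;  a_68 = 11;  a_69 = 3;  a_70 = 0
  a_71 = 9;  a_72 = 10;  a_73 = 8;  a_74 = 6;  a_75 = 15;  a_76 = 4
  a_77 = 14;  a_78 = 5;  a_79 = 10;  a_80 = 0;  a_81 = 12;  a_82 = 6
  a_83 = 0;  a_84 = 11;  a_85 = 16;  a_86 = 12;  a_87 = 1;  a_88 = 13
  a_89 = 7;  a_90 = 7;  a_91 = 12;  a_92 = 14;  a_93 = 4;  a_94 = 13
  a_95 = 5;  a_96 = 1;  a_97 = 5;  a_98 = 16;  a_99 = 0;  a_100 = 9
  a_101 = 3;  a_102 = 9;  a_103 = 13;  a_104 = 16;  a_105 = 5;  a_106 = 4
  a_107 = 10;  a_108 = 13;  a_109 = 6;  a_110 = 12;  a_111 = 6;  a_112 = 8
  a_113 = 5;  a_114 = 14;  a_115 = 8;  a_116 = 0;  a_117 = 15;  a_118 = 11
  a_119 = 10;  a_120 = 6;  a_121 = 3;  a_122 = 5;  a_123 = 16;  a_124 = 8
  a_125 = 5;  a_126 = 3;  a_127 = 9;  a_128 = 7;  a_129 = 7;  a_130 = 16
  a_131 = 16;  a_132 = 7;  a_133 = 15;  a_134 = 11;  a_135 = 4;  a_136 = 16
  a_137 = 11;  a_138 = 8;  a_139 = 1;  a_140 = 2;  a_141 = 0;  a_142 = 12
  a_143 = 14;  a_144 = 1;  a_145 = 16;  a_146 = 9;  a_147 = 2;  a_148 = 7
  a_149 = 16;  a_150 = 16;  a_151 = 3;  a_152 = 4;  a_153 = 12;  a_154 = 11
  a_155 = 15;  a_156 = 14;  a_157 = 8;  a_158 = 11;  a_159 = 3;  a_160 = 5
  a_161 = 0;  a_162 = 13;  a_163 = 1;  a_164 = 8;  a_165 = 5;  a_166 = 3
  a_167 = 0;  a_168 = 9;  a_169 = 4;  a_170 = 8;  a_171 = 13;  a_172 = 1
  a_173 = 13;  a_174 = 10;  a_175 = 16;  a_176 = 14;  a_177 = 1;  a_178 = 1
  a_179 = 5;  a_180 = 14;  a_181 = 6;  a_182 = 9;  a_183 = 0;  a_184 = 8
  a_185 = 12;  a_186 = 1;  a_187 = 7;  a_188 = 0;  a_189 = 3;  a_190 = 11
  a_191 = 6;  a_192 = 12;  a_193 = 8;  a_194 = 6;  a_195 = 14;  a_196 = 4
  a_197 = 6;  a_198 = 10;  a_199 = 10;  a_200 = 2;  a_201 = 11;  a_202 = 10
  a_203 = 11;  a_204 = 0;  a_205 = 11;  a_206 = 3;  a_207 = 1;  a_208 = 8
  a_209 = 6;  a_210 = 3;  a_211 = 5;  a_212 = 3;  a_213 = 10;  a_214 = 1
  a_215 = 14;  a_216 = 12;  a_217 = 4;  a_218 = 1;  a_219 = 12;  a_220 = 6
  a_221 = 9;  a_222 = 10;  a_223 = 2;  a_224 = 16;  a_225 = 12;  a_226 = 9
  a_227 = 4;  a_228 = 9;  a_229 = 5;  a_230 = 13;  a_231 = 13;  a_232 = 6
  a_233 = 10;  a_234 = 4;  a_235 = 3;  a_236 = 4;  a_237 = 10;  a_238 = 5
  a_239 = 8;  a_240 = 0;  a_241 = 10;  a_242 = 5;  a_243 = 14;  a_244 = 13
  a_245 = 3;  a_246 = 1;  a_247 = 7;  a_248 = 6;  a_249 = 12;  a_250 = 10
  a_251 = 3;  a_252 = 12;  a_253 = 0;  a_254 = 1;  a_255 = 6;  a_256 = 10
  a_257 = 13;  a_258 = 3;  a_259 = 6;  a_260 = 4;  a_261 = 9;  a_262 = 15
  a_263 = 9;  a_264 = 1;  a_265 = 15;  a_266 = 9;  a_267 = 1;  a_268 = 16
  a_269 = 12;  a_270 = 15;  a_271 = 1;  a_272 = 7;  a_273 = 10;  a_274 = 4
  a_275 = 10;  a_276 = 10;  a_277 = 12;  a_278 = 13;  a_279 = 11;  a_280 = 6
  a_281 = 4;  a_282 = 15;  a_283 = 3;  a_284 = 1;  a_285 = 6;  a_286 = 14
  a_287 = 1;  a_288 = 16;  a_289 = 5;  a_290 = 14;  a_291 = 10;  a_292 = 11
  a_293 = 8;  a_294 = 6;  a_295 = 8;  a_296 = 1;  a_297 = 1;  a_298 = 4
  a_299 = 2;  a_300 = 8;  a_301 = 3;  a_302 = 3;  a_303 = 5;  a_304 = 3
  a_305 = 11;  a_306 = 8;  a_307 = 1;  a_308 = 6;  a_309 = 0;  a_310 = 13
  a_311 = 12;  a_312 = 12;  a_313 = 13;  a_314 = 13;  a_315 = 5;  a_316 = 12
  a_317 = 12;  a_318 = 11;  a_319 = 5;  a_320 = 13;  a_321 = 11;  a_322 = 2
  a_323 = 16;  a_324 = 9;  a_325 = 12;  a_326 = 11;  a_327 = 11;  a_328 = 1
  a_329 = 1;  a_330 = 12;  a_331 = 2;  a_332 = 9;  a_333 = 10;  a_334 = 10
  a_335 = 3;  a_336 = 11;  a_337 = 5;  a_338 = 13;  a_339 = 9;  a_340 = 10
  a_341 = 4;  a_342 = 11;  a_343 = 0;  a_344 = 4;  a_345 = 3;  a_346 = 14
  a_347 = 15;  a_348 = 4;  a_349 = 13;  a_350 = 15;  a_351 = 9;  a_352 = 7
  a_353 = 10;  a_354 = 16;  a_355 = 0;  a_356 = 7;  a_357 = 10;  a_358 = 12
  a_359 = 7;  a_360 = 0;  a_361 = 16;  a_362 = 1;  a_363 = 15;  a_364 = 12
  a_365 = 16;  a_366 = 1;  a_367 = 9;  a_368 = 9;  a_369 = 1;  a_370 = 3
  a_371 = 4;  a_372 = 4;  a_373 = 10;  a_374 = 12;  a_375 = 16;  a_376 = 14
  a_377 = 14;  a_378 = 0;  a_379 = 3;  a_380 = 14;  a_381 = 6;  a_382 = 9
  a_383 = 1;  a_384 = 9;  a_385 = 14;  a_386 = 7;  a_387 = 10;  a_388 = 12
  a_389 = 16;  a_390 = 4;  a_391 = 4;  a_392 = 14;  a_393 = 11;  a_394 = 1
  a_395 = 5
a_396 = 6·5 + 13·1 + 15·11 + 11·14 + 11·4 = 15
a_397 = 6·15 + 13·5 + 15·1 + 11·11 + 11·14 = 3

3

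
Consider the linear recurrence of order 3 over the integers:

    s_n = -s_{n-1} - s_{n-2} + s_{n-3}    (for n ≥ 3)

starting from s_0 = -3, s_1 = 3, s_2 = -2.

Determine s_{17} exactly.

-477

s_3 = -1·-2 + -1·3 + 1·-3 = -4
s_4 = -1·-4 + -1·-2 + 1·3 = 9
s_5 = -1·9 + -1·-4 + 1·-2 = -7
s_6 = -1·-7 + -1·9 + 1·-4 = -6
s_7 = -1·-6 + -1·-7 + 1·9 = 22
s_8 = -1·22 + -1·-6 + 1·-7 = -23
s_9 = -1·-23 + -1·22 + 1·-6 = -5
s_10 = -1·-5 + -1·-23 + 1·22 = 50
s_11 = -1·50 + -1·-5 + 1·-23 = -68
s_12 = -1·-68 + -1·50 + 1·-5 = 13
s_13 = -1·13 + -1·-68 + 1·50 = 105
s_14 = -1·105 + -1·13 + 1·-68 = -186
s_15 = -1·-186 + -1·105 + 1·13 = 94
s_16 = -1·94 + -1·-186 + 1·105 = 197
s_17 = -1·197 + -1·94 + 1·-186 = -477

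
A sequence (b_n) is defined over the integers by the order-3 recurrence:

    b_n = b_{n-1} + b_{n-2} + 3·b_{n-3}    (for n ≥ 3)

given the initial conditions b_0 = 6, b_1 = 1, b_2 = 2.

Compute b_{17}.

531505

b_3 = 1·2 + 1·1 + 3·6 = 21
b_4 = 1·21 + 1·2 + 3·1 = 26
b_5 = 1·26 + 1·21 + 3·2 = 53
b_6 = 1·53 + 1·26 + 3·21 = 142
b_7 = 1·142 + 1·53 + 3·26 = 273
b_8 = 1·273 + 1·142 + 3·53 = 574
b_9 = 1·574 + 1·273 + 3·142 = 1273
b_10 = 1·1273 + 1·574 + 3·273 = 2666
b_11 = 1·2666 + 1·1273 + 3·574 = 5661
b_12 = 1·5661 + 1·2666 + 3·1273 = 12146
b_13 = 1·12146 + 1·5661 + 3·2666 = 25805
b_14 = 1·25805 + 1·12146 + 3·5661 = 54934
b_15 = 1·54934 + 1·25805 + 3·12146 = 117177
b_16 = 1·117177 + 1·54934 + 3·25805 = 249526
b_17 = 1·249526 + 1·117177 + 3·54934 = 531505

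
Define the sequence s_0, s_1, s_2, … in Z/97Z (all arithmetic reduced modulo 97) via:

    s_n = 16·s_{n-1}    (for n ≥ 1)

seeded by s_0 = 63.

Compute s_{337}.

s_1 = 16·63 = 38
s_2 = 16·38 = 26
s_3 = 16·26 = 28
s_4 = 16·28 = 60
s_5 = 16·60 = 87
s_6 = 16·87 = 34
s_7 = 16·34 = 59
s_8 = 16·59 = 71
s_9 = 16·71 = 69
s_10 = 16·69 = 37
s_11 = 16·37 = 10
s_12 = 16·10 = 63
(s_12) = (63) = (s_0), so the sequence has period 12.
337 ≡ 1 (mod 12), hence s_337 = s_1 = 38.

38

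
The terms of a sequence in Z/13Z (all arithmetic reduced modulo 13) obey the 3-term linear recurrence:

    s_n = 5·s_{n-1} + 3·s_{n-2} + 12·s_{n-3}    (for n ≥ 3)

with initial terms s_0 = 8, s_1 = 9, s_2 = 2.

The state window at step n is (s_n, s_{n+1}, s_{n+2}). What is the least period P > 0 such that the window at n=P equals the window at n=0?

12

n=0: window = (8, 9, 2)
n=1: window = (9, 2, 3)
n=2: window = (2, 3, 12)
n=3: window = (3, 12, 2)
n=4: window = (12, 2, 4)
n=5: window = (2, 4, 1)
n=6: window = (4, 1, 2)
n=7: window = (1, 2, 9)
n=8: window = (2, 9, 11)
n=9: window = (9, 11, 2)
n=10: window = (11, 2, 8)
n=11: window = (2, 8, 9)
n=12: window = (8, 9, 2)
window at n=12 equals window at n=0 → period = 12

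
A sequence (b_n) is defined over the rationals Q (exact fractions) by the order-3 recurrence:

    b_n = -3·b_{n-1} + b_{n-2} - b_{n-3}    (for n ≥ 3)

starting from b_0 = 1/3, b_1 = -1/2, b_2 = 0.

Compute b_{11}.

b_3 = -3·0 + 1·-1/2 + -1·1/3 = -5/6
b_4 = -3·-5/6 + 1·0 + -1·-1/2 = 3
b_5 = -3·3 + 1·-5/6 + -1·0 = -59/6
b_6 = -3·-59/6 + 1·3 + -1·-5/6 = 100/3
b_7 = -3·100/3 + 1·-59/6 + -1·3 = -677/6
b_8 = -3·-677/6 + 1·100/3 + -1·-59/6 = 1145/3
b_9 = -3·1145/3 + 1·-677/6 + -1·100/3 = -7747/6
b_10 = -3·-7747/6 + 1·1145/3 + -1·-677/6 = 4368
b_11 = -3·4368 + 1·-7747/6 + -1·1145/3 = -88661/6

-88661/6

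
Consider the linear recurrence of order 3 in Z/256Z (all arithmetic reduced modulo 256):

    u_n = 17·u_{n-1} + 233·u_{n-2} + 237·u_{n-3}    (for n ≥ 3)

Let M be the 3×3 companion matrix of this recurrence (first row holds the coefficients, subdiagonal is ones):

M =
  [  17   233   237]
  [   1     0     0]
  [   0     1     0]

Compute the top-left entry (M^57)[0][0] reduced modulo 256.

(M^57)[0][0] is the top entry after applying M 57 times to the unit state (1, 0, 0). Equivalently it is h_{59} for the auxiliary sequence (h_n) obeying the same recurrence with h_2 = 1 and h_i = 0 for 0 ≤ i < 2:
h_3 = 17·1 + 233·0 + 237·0 = 17
h_4 = 17·17 + 233·1 + 237·0 = 10
h_5 = 17·10 + 233·17 + 237·1 = 16
h_6 = 17·16 + 233·10 + 237·17 = 231
h_7 = 17·231 + 233·16 + 237·10 = 41
h_8 = 17·41 + 233·231 + 237·16 = 200
h_9 = 17·200 + 233·41 + 237·231 = 116
h_10 = 17·116 + 233·200 + 237·41 = 177
h_11 = 17·177 + 233·116 + 237·200 = 125
h_12 = 17·125 + 233·177 + 237·116 = 202
h_13 = 17·202 + 233·125 + 237·177 = 12
h_14 = 17·12 + 233·202 + 237·125 = 95
h_15 = 17·95 + 233·12 + 237·202 = 61
h_16 = 17·61 + 233·95 + 237·12 = 160
h_17 = 17·160 + 233·61 + 237·95 = 24
h_18 = 17·24 + 233·160 + 237·61 = 177
h_19 = 17·177 + 233·24 + 237·160 = 185
h_20 = 17·185 + 233·177 + 237·24 = 154
h_21 = 17·154 + 233·185 + 237·177 = 120
h_22 = 17·120 + 233·154 + 237·185 = 103
h_23 = 17·103 + 233·120 + 237·154 = 161
h_24 = 17·161 + 233·103 + 237·120 = 136
h_25 = 17·136 + 233·161 + 237·103 = 236
h_26 = 17·236 + 233·136 + 237·161 = 129
h_27 = 17·129 + 233·236 + 237·136 = 69
h_28 = 17·69 + 233·129 + 237·236 = 122
h_29 = 17·122 + 233·69 + 237·129 = 84
h_30 = 17·84 + 233·122 + 237·69 = 127
h_31 = 17·127 + 233·84 + 237·122 = 213
h_32 = 17·213 + 233·127 + 237·84 = 128
h_33 = 17·128 + 233·213 + 237·127 = 240
h_34 = 17·240 + 233·128 + 237·213 = 161
h_35 = 17·161 + 233·240 + 237·128 = 161
h_36 = 17·161 + 233·161 + 237·240 = 106
h_37 = 17·106 + 233·161 + 237·161 = 160
h_38 = 17·160 + 233·106 + 237·161 = 39
h_39 = 17·39 + 233·160 + 237·106 = 89
h_40 = 17·89 + 233·39 + 237·160 = 136
h_41 = 17·136 + 233·89 + 237·39 = 36
h_42 = 17·36 + 233·136 + 237·89 = 145
h_43 = 17·145 + 233·36 + 237·136 = 77
h_44 = 17·77 + 233·145 + 237·36 = 106
h_45 = 17·106 + 233·77 + 237·145 = 92
h_46 = 17·92 + 233·106 + 237·77 = 223
h_47 = 17·223 + 233·92 + 237·106 = 173
h_48 = 17·173 + 233·223 + 237·92 = 160
h_49 = 17·160 + 233·173 + 237·223 = 136
h_50 = 17·136 + 233·160 + 237·173 = 209
h_51 = 17·209 + 233·136 + 237·160 = 201
h_52 = 17·201 + 233·209 + 237·136 = 122
h_53 = 17·122 + 233·201 + 237·209 = 136
h_54 = 17·136 + 233·122 + 237·201 = 39
h_55 = 17·39 + 233·136 + 237·122 = 81
h_56 = 17·81 + 233·39 + 237·136 = 200
h_57 = 17·200 + 233·81 + 237·39 = 28
h_58 = 17·28 + 233·200 + 237·81 = 225
h_59 = 17·225 + 233·28 + 237·200 = 149

149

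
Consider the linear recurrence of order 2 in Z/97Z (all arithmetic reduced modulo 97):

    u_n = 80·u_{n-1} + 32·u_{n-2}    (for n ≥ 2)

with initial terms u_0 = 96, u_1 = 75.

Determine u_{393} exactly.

u_2 = 80·75 + 32·96 = 51
u_3 = 80·51 + 32·75 = 78
u_4 = 80·78 + 32·51 = 15
u_5 = 80·15 + 32·78 = 10
u_6 = 80·10 + 32·15 = 19
u_7 = 80·19 + 32·10 = 94
Continuing the recurrence:
  u_8 = 77;  u_9 = 50;  u_10 = 62;  u_11 = 61;  u_12 = 74;  u_13 = 15
  u_14 = 76;  u_15 = 61;  u_16 = 37;  u_17 = 62;  u_18 = 33;  u_19 = 65
  u_20 = 48;  u_21 = 3;  u_22 = 30;  u_23 = 71;  u_24 = 44;  u_25 = 69
  u_26 = 41;  u_27 = 56;  u_28 = 69;  u_29 = 37;  u_30 = 27;  u_31 = 46
  u_32 = 82;  u_33 = 78;  u_34 = 37;  u_35 = 24;  u_36 = 0;  u_37 = 89
  u_38 = 39;  u_39 = 51;  u_40 = 90;  u_41 = 5;  u_42 = 79;  u_43 = 78
  u_44 = 38;  u_45 = 7;  u_46 = 30;  u_47 = 5;  u_48 = 2;  u_49 = 29
  u_50 = 56;  u_51 = 73;  u_52 = 66;  u_53 = 50;  u_54 = 1;  u_55 = 31
  u_56 = 87;  u_57 = 95;  u_58 = 5;  u_59 = 45;  u_60 = 74;  u_61 = 85
  u_62 = 50;  u_63 = 27;  u_64 = 74;  u_65 = 91;  u_66 = 45;  u_67 = 13
  u_68 = 55;  u_69 = 63;  u_70 = 10;  u_71 = 3;  u_72 = 75;  u_73 = 82
  u_74 = 36;  u_75 = 72;  u_76 = 25;  u_77 = 36;  u_78 = 91;  u_79 = 90
  u_80 = 24;  u_81 = 47;  u_82 = 66;  u_83 = 91;  u_84 = 80;  u_85 = 0
  u_86 = 38;  u_87 = 33;  u_88 = 73;  u_89 = 9;  u_90 = 49;  u_91 = 37
  u_92 = 66;  u_93 = 62;  u_94 = 88;  u_95 = 3;  u_96 = 49;  u_97 = 39
  u_98 = 32;  u_99 = 25;  u_100 = 17;  u_101 = 26;  u_102 = 5;  u_103 = 68
  u_104 = 71;  u_105 = 96;  u_106 = 58;  u_107 = 49;  u_108 = 53;  u_109 = 85
  u_110 = 57;  u_111 = 5;  u_112 = 90;  u_113 = 85;  u_114 = 77;  u_115 = 53
  u_116 = 11;  u_117 = 54;  u_118 = 16;  u_119 = 1;  u_120 = 10;  u_121 = 56
  u_122 = 47;  u_123 = 23;  u_124 = 46;  u_125 = 51;  u_126 = 23;  u_127 = 77
  u_128 = 9;  u_129 = 80;  u_130 = 92;  u_131 = 26;  u_132 = 77;  u_133 = 8
  u_134 = 0;  u_135 = 62;  u_136 = 13;  u_137 = 17;  u_138 = 30;  u_139 = 34
  u_140 = 91;  u_141 = 26;  u_142 = 45;  u_143 = 67;  u_144 = 10;  u_145 = 34
  u_146 = 33;  u_147 = 42;  u_148 = 51;  u_149 = 89;  u_150 = 22;  u_151 = 49
  u_152 = 65;  u_153 = 75;  u_154 = 29;  u_155 = 64;  u_156 = 34;  u_157 = 15
  u_158 = 57;  u_159 = 93;  u_160 = 49;  u_161 = 9;  u_162 = 57;  u_163 = 95
  u_164 = 15;  u_165 = 69;  u_166 = 83;  u_167 = 21;  u_168 = 68;  u_169 = 1
  u_170 = 25;  u_171 = 92;  u_172 = 12;  u_173 = 24;  u_174 = 73;  u_175 = 12
  u_176 = 95;  u_177 = 30;  u_178 = 8;  u_179 = 48;  u_180 = 22;  u_181 = 95
  u_182 = 59;  u_183 = 0;  u_184 = 45;  u_185 = 11;  u_186 = 89;  u_187 = 3
  u_188 = 81;  u_189 = 77;  u_190 = 22;  u_191 = 53;  u_192 = 94;  u_193 = 1
  u_194 = 81;  u_195 = 13;  u_196 = 43;  u_197 = 73;  u_198 = 38;  u_199 = 41
  u_200 = 34;  u_201 = 55;  u_202 = 56;  u_203 = 32;  u_204 = 84;  u_205 = 81
  u_206 = 50;  u_207 = 93;  u_208 = 19;  u_209 = 34;  u_210 = 30;  u_211 = 93
  u_212 = 58;  u_213 = 50;  u_214 = 36;  u_215 = 18;  u_216 = 70;  u_217 = 65
  u_218 = 68;  u_219 = 51;  u_220 = 48;  u_221 = 40;  u_222 = 80;  u_223 = 17
  u_224 = 40;  u_225 = 58;  u_226 = 3;  u_227 = 59;  u_228 = 63;  u_229 = 41
  u_230 = 58;  u_231 = 35;  u_232 = 0;  u_233 = 53;  u_234 = 69;  u_235 = 38
  u_236 = 10;  u_237 = 76;  u_238 = 95;  u_239 = 41;  u_240 = 15;  u_241 = 87
  u_242 = 68;  u_243 = 76;  u_244 = 11;  u_245 = 14;  u_246 = 17;  u_247 = 62
  u_248 = 72;  u_249 = 81;  u_250 = 54;  u_251 = 25;  u_252 = 42;  u_253 = 86
  u_254 = 76;  u_255 = 5;  u_256 = 19;  u_257 = 31;  u_258 = 81;  u_259 = 3
  u_260 = 19;  u_261 = 64;  u_262 = 5;  u_263 = 23;  u_264 = 60;  u_265 = 7
  u_266 = 55;  u_267 = 65;  u_268 = 73;  u_269 = 63;  u_270 = 4;  u_271 = 8
  u_272 = 89;  u_273 = 4;  u_274 = 64;  u_275 = 10;  u_276 = 35;  u_277 = 16
  u_278 = 72;  u_279 = 64;  u_280 = 52;  u_281 = 0;  u_282 = 15;  u_283 = 36
  u_284 = 62;  u_285 = 1;  u_286 = 27;  u_287 = 58;  u_288 = 72;  u_289 = 50
  u_290 = 96;  u_291 = 65;  u_292 = 27;  u_293 = 69;  u_294 = 79;  u_295 = 89
  u_296 = 45;  u_297 = 46;  u_298 = 76;  u_299 = 83;  u_300 = 51;  u_301 = 43
  u_302 = 28;  u_303 = 27;  u_304 = 49;  u_305 = 31;  u_306 = 71;  u_307 = 76
  u_308 = 10;  u_309 = 31;  u_310 = 84;  u_311 = 49;  u_312 = 12;  u_313 = 6
  u_314 = 88;  u_315 = 54;  u_316 = 55;  u_317 = 17;  u_318 = 16;  u_319 = 78
  u_320 = 59;  u_321 = 38;  u_322 = 78;  u_323 = 84;  u_324 = 1;  u_325 = 52
  u_326 = 21;  u_327 = 46;  u_328 = 84;  u_329 = 44;  u_330 = 0;  u_331 = 50
  u_332 = 23;  u_333 = 45;  u_334 = 68;  u_335 = 90;  u_336 = 64;  u_337 = 46
  u_338 = 5;  u_339 = 29;  u_340 = 55;  u_341 = 90;  u_342 = 36;  u_343 = 37
  u_344 = 38;  u_345 = 53;  u_346 = 24;  u_347 = 27;  u_348 = 18;  u_349 = 73
  u_350 = 14;  u_351 = 61;  u_352 = 90;  u_353 = 34;  u_354 = 71;  u_355 = 75
  u_356 = 27;  u_357 = 1;  u_358 = 71;  u_359 = 86;  u_360 = 34;  u_361 = 40
  u_362 = 20;  u_363 = 67;  u_364 = 83;  u_365 = 54;  u_366 = 89;  u_367 = 21
  u_368 = 66;  u_369 = 35;  u_370 = 62;  u_371 = 66;  u_372 = 86;  u_373 = 68
  u_374 = 44;  u_375 = 70;  u_376 = 24;  u_377 = 86;  u_378 = 82;  u_379 = 0
  u_380 = 5;  u_381 = 12;  u_382 = 53;  u_383 = 65;  u_384 = 9;  u_385 = 84
  u_386 = 24;  u_387 = 49;  u_388 = 32;  u_389 = 54;  u_390 = 9;  u_391 = 23
u_392 = 80·23 + 32·9 = 91
u_393 = 80·91 + 32·23 = 62

62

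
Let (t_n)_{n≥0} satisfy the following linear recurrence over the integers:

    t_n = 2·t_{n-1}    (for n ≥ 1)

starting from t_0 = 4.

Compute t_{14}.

t_1 = 2·4 = 8
t_2 = 2·8 = 16
t_3 = 2·16 = 32
t_4 = 2·32 = 64
t_5 = 2·64 = 128
t_6 = 2·128 = 256
t_7 = 2·256 = 512
t_8 = 2·512 = 1024
t_9 = 2·1024 = 2048
t_10 = 2·2048 = 4096
t_11 = 2·4096 = 8192
t_12 = 2·8192 = 16384
t_13 = 2·16384 = 32768
t_14 = 2·32768 = 65536

65536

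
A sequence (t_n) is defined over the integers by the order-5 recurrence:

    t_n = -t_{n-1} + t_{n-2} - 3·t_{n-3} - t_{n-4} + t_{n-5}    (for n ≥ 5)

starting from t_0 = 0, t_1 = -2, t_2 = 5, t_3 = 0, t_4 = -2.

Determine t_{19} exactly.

-54462

t_5 = -1·-2 + 1·0 + -3·5 + -1·-2 + 1·0 = -11
t_6 = -1·-11 + 1·-2 + -3·0 + -1·5 + 1·-2 = 2
t_7 = -1·2 + 1·-11 + -3·-2 + -1·0 + 1·5 = -2
t_8 = -1·-2 + 1·2 + -3·-11 + -1·-2 + 1·0 = 39
t_9 = -1·39 + 1·-2 + -3·2 + -1·-11 + 1·-2 = -38
t_10 = -1·-38 + 1·39 + -3·-2 + -1·2 + 1·-11 = 70
t_11 = -1·70 + 1·-38 + -3·39 + -1·-2 + 1·2 = -221
t_12 = -1·-221 + 1·70 + -3·-38 + -1·39 + 1·-2 = 364
t_13 = -1·364 + 1·-221 + -3·70 + -1·-38 + 1·39 = -718
t_14 = -1·-718 + 1·364 + -3·-221 + -1·70 + 1·-38 = 1637
t_15 = -1·1637 + 1·-718 + -3·364 + -1·-221 + 1·70 = -3156
t_16 = -1·-3156 + 1·1637 + -3·-718 + -1·364 + 1·-221 = 6362
t_17 = -1·6362 + 1·-3156 + -3·1637 + -1·-718 + 1·364 = -13347
t_18 = -1·-13347 + 1·6362 + -3·-3156 + -1·1637 + 1·-718 = 26822
t_19 = -1·26822 + 1·-13347 + -3·6362 + -1·-3156 + 1·1637 = -54462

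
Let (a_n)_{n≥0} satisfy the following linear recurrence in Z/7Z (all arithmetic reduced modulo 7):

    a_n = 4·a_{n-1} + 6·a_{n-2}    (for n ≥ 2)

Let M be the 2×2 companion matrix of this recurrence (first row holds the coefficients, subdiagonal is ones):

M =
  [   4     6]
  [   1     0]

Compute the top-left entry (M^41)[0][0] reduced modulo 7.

(M^41)[0][0] is the top entry after applying M 41 times to the unit state (1, 0). Equivalently it is h_{42} for the auxiliary sequence (h_n) obeying the same recurrence with h_1 = 1 and h_i = 0 for 0 ≤ i < 1:
h_2 = 4·1 + 6·0 = 4
h_3 = 4·4 + 6·1 = 1
h_4 = 4·1 + 6·4 = 0
h_5 = 4·0 + 6·1 = 6
h_6 = 4·6 + 6·0 = 3
h_7 = 4·3 + 6·6 = 6
h_8 = 4·6 + 6·3 = 0
h_9 = 4·0 + 6·6 = 1
(h_8, h_9) = (0, 1) = (h_0, h_1), so the sequence has period 8.
42 ≡ 2 (mod 8), hence h_42 = h_2 = 4.

4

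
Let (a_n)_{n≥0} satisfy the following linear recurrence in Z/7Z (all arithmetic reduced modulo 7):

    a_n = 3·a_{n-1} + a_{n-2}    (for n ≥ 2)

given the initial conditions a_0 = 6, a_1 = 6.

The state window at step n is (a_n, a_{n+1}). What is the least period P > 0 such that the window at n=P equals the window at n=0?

n=0: window = (6, 6)
n=1: window = (6, 3)
n=2: window = (3, 1)
n=3: window = (1, 6)
n=4: window = (6, 5)
n=5: window = (5, 0)
n=6: window = (0, 5)
n=7: window = (5, 1)
n=8: window = (1, 1)
n=9: window = (1, 4)
n=10: window = (4, 6)
n=11: window = (6, 1)
n=12: window = (1, 2)
n=13: window = (2, 0)
n=14: window = (0, 2)
n=15: window = (2, 6)
n=16: window = (6, 6)
window at n=16 equals window at n=0 → period = 16

16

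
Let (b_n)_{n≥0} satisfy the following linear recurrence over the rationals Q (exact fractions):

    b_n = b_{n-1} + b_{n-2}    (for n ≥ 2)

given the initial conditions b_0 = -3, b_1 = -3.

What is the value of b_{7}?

-63

b_2 = 1·-3 + 1·-3 = -6
b_3 = 1·-6 + 1·-3 = -9
b_4 = 1·-9 + 1·-6 = -15
b_5 = 1·-15 + 1·-9 = -24
b_6 = 1·-24 + 1·-15 = -39
b_7 = 1·-39 + 1·-24 = -63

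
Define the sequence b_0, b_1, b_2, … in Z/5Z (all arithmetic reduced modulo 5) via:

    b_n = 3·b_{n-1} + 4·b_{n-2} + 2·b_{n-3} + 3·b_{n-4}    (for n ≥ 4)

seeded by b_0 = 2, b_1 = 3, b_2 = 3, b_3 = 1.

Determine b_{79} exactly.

b_4 = 3·1 + 4·3 + 2·3 + 3·2 = 2
b_5 = 3·2 + 4·1 + 2·3 + 3·3 = 0
b_6 = 3·0 + 4·2 + 2·1 + 3·3 = 4
b_7 = 3·4 + 4·0 + 2·2 + 3·1 = 4
b_8 = 3·4 + 4·4 + 2·0 + 3·2 = 4
b_9 = 3·4 + 4·4 + 2·4 + 3·0 = 1
b_10 = 3·1 + 4·4 + 2·4 + 3·4 = 4
b_11 = 3·4 + 4·1 + 2·4 + 3·4 = 1
b_12 = 3·1 + 4·4 + 2·1 + 3·4 = 3
b_13 = 3·3 + 4·1 + 2·4 + 3·1 = 4
b_14 = 3·4 + 4·3 + 2·1 + 3·4 = 3
b_15 = 3·3 + 4·4 + 2·3 + 3·1 = 4
b_16 = 3·4 + 4·3 + 2·4 + 3·3 = 1
b_17 = 3·1 + 4·4 + 2·3 + 3·4 = 2
b_18 = 3·2 + 4·1 + 2·4 + 3·3 = 2
b_19 = 3·2 + 4·2 + 2·1 + 3·4 = 3
b_20 = 3·3 + 4·2 + 2·2 + 3·1 = 4
b_21 = 3·4 + 4·3 + 2·2 + 3·2 = 4
b_22 = 3·4 + 4·4 + 2·3 + 3·2 = 0
b_23 = 3·0 + 4·4 + 2·4 + 3·3 = 3
b_24 = 3·3 + 4·0 + 2·4 + 3·4 = 4
b_25 = 3·4 + 4·3 + 2·0 + 3·4 = 1
b_26 = 3·1 + 4·4 + 2·3 + 3·0 = 0
b_27 = 3·0 + 4·1 + 2·4 + 3·3 = 1
b_28 = 3·1 + 4·0 + 2·1 + 3·4 = 2
b_29 = 3·2 + 4·1 + 2·0 + 3·1 = 3
b_30 = 3·3 + 4·2 + 2·1 + 3·0 = 4
b_31 = 3·4 + 4·3 + 2·2 + 3·1 = 1
b_32 = 3·1 + 4·4 + 2·3 + 3·2 = 1
b_33 = 3·1 + 4·1 + 2·4 + 3·3 = 4
b_34 = 3·4 + 4·1 + 2·1 + 3·4 = 0
b_35 = 3·0 + 4·4 + 2·1 + 3·1 = 1
b_36 = 3·1 + 4·0 + 2·4 + 3·1 = 4
b_37 = 3·4 + 4·1 + 2·0 + 3·4 = 3
b_38 = 3·3 + 4·4 + 2·1 + 3·0 = 2
b_39 = 3·2 + 4·3 + 2·4 + 3·1 = 4
b_40 = 3·4 + 4·2 + 2·3 + 3·4 = 3
b_41 = 3·3 + 4·4 + 2·2 + 3·3 = 3
b_42 = 3·3 + 4·3 + 2·4 + 3·2 = 0
b_43 = 3·0 + 4·3 + 2·3 + 3·4 = 0
b_44 = 3·0 + 4·0 + 2·3 + 3·3 = 0
b_45 = 3·0 + 4·0 + 2·0 + 3·3 = 4
b_46 = 3·4 + 4·0 + 2·0 + 3·0 = 2
b_47 = 3·2 + 4·4 + 2·0 + 3·0 = 2
b_48 = 3·2 + 4·2 + 2·4 + 3·0 = 2
b_49 = 3·2 + 4·2 + 2·2 + 3·4 = 0
b_50 = 3·0 + 4·2 + 2·2 + 3·2 = 3
b_51 = 3·3 + 4·0 + 2·2 + 3·2 = 4
b_52 = 3·4 + 4·3 + 2·0 + 3·2 = 0
b_53 = 3·0 + 4·4 + 2·3 + 3·0 = 2
b_54 = 3·2 + 4·0 + 2·4 + 3·3 = 3
b_55 = 3·3 + 4·2 + 2·0 + 3·4 = 4
b_56 = 3·4 + 4·3 + 2·2 + 3·0 = 3
b_57 = 3·3 + 4·4 + 2·3 + 3·2 = 2
b_58 = 3·2 + 4·3 + 2·4 + 3·3 = 0
b_59 = 3·0 + 4·2 + 2·3 + 3·4 = 1
b_60 = 3·1 + 4·0 + 2·2 + 3·3 = 1
b_61 = 3·1 + 4·1 + 2·0 + 3·2 = 3
b_62 = 3·3 + 4·1 + 2·1 + 3·0 = 0
b_63 = 3·0 + 4·3 + 2·1 + 3·1 = 2
b_64 = 3·2 + 4·0 + 2·3 + 3·1 = 0
b_65 = 3·0 + 4·2 + 2·0 + 3·3 = 2
b_66 = 3·2 + 4·0 + 2·2 + 3·0 = 0
b_67 = 3·0 + 4·2 + 2·0 + 3·2 = 4
b_68 = 3·4 + 4·0 + 2·2 + 3·0 = 1
b_69 = 3·1 + 4·4 + 2·0 + 3·2 = 0
b_70 = 3·0 + 4·1 + 2·4 + 3·0 = 2
b_71 = 3·2 + 4·0 + 2·1 + 3·4 = 0
b_72 = 3·0 + 4·2 + 2·0 + 3·1 = 1
b_73 = 3·1 + 4·0 + 2·2 + 3·0 = 2
b_74 = 3·2 + 4·1 + 2·0 + 3·2 = 1
b_75 = 3·1 + 4·2 + 2·1 + 3·0 = 3
b_76 = 3·3 + 4·1 + 2·2 + 3·1 = 0
b_77 = 3·0 + 4·3 + 2·1 + 3·2 = 0
b_78 = 3·0 + 4·0 + 2·3 + 3·1 = 4
b_79 = 3·4 + 4·0 + 2·0 + 3·3 = 1

1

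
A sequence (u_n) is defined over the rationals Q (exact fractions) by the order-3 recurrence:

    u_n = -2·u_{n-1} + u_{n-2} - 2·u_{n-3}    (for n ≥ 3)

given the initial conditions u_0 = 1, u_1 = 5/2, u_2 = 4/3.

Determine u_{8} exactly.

u_3 = -2·4/3 + 1·5/2 + -2·1 = -13/6
u_4 = -2·-13/6 + 1·4/3 + -2·5/2 = 2/3
u_5 = -2·2/3 + 1·-13/6 + -2·4/3 = -37/6
u_6 = -2·-37/6 + 1·2/3 + -2·-13/6 = 52/3
u_7 = -2·52/3 + 1·-37/6 + -2·2/3 = -253/6
u_8 = -2·-253/6 + 1·52/3 + -2·-37/6 = 114

114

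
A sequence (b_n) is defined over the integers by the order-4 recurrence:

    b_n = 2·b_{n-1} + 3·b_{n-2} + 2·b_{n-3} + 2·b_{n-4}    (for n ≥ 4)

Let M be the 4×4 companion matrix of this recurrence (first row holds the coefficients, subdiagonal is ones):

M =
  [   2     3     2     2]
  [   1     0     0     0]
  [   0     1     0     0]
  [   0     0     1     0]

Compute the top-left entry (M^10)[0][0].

75403

(M^10)[0][0] is the top entry after applying M 10 times to the unit state (1, 0, 0, 0). Equivalently it is h_{13} for the auxiliary sequence (h_n) obeying the same recurrence with h_3 = 1 and h_i = 0 for 0 ≤ i < 3:
h_4 = 2·1 + 3·0 + 2·0 + 2·0 = 2
h_5 = 2·2 + 3·1 + 2·0 + 2·0 = 7
h_6 = 2·7 + 3·2 + 2·1 + 2·0 = 22
h_7 = 2·22 + 3·7 + 2·2 + 2·1 = 71
h_8 = 2·71 + 3·22 + 2·7 + 2·2 = 226
h_9 = 2·226 + 3·71 + 2·22 + 2·7 = 723
h_10 = 2·723 + 3·226 + 2·71 + 2·22 = 2310
h_11 = 2·2310 + 3·723 + 2·226 + 2·71 = 7383
h_12 = 2·7383 + 3·2310 + 2·723 + 2·226 = 23594
h_13 = 2·23594 + 3·7383 + 2·2310 + 2·723 = 75403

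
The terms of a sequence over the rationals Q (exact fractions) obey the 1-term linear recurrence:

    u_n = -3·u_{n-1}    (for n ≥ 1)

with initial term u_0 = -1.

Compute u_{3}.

27

u_1 = -3·-1 = 3
u_2 = -3·3 = -9
u_3 = -3·-9 = 27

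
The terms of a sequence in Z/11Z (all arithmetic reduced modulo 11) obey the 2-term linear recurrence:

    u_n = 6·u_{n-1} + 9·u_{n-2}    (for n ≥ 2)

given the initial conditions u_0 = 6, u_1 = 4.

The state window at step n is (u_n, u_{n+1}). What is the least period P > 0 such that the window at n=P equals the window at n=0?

120

n=0: window = (6, 4)
n=1: window = (4, 1)
n=2: window = (1, 9)
n=3: window = (9, 8)
n=4: window = (8, 8)
n=5: window = (8, 10)
n=6: window = (10, 0)
n=7: window = (0, 2)
n=8: window = (2, 1)
n=9: window = (1, 2)
n=10: window = (2, 10)
n=11: window = (10, 1)
n=12: window = (1, 8)
n=13: window = (8, 2)
n=14: window = (2, 7)
n=15: window = (7, 5)
n=16: window = (5, 5)
n=17: window = (5, 9)
n=18: window = (9, 0)
n=19: window = (0, 4)
n=20: window = (4, 2)
n=21: window = (2, 4)
n=22: window = (4, 9)
n=23: window = (9, 2)
n=24: window = (2, 5)
n=25: window = (5, 4)
n=26: window = (4, 3)
n=27: window = (3, 10)
n=28: window = (10, 10)
n=29: window = (10, 7)
n=30: window = (7, 0)
n=31: window = (0, 8)
n=32: window = (8, 4)
n=33: window = (4, 8)
n=34: window = (8, 7)
n=35: window = (7, 4)
n=36: window = (4, 10)
n=37: window = (10, 8)
n=38: window = (8, 6)
n=39: window = (6, 9)
n=40: window = (9, 9)
…
n=118: window = (1, 5)
n=119: window = (5, 6)
n=120: window = (6, 4)
window at n=120 equals window at n=0 → period = 120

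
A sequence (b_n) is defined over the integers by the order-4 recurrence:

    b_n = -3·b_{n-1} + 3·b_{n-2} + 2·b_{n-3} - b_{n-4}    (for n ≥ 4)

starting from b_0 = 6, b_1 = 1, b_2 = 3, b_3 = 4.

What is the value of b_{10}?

b_4 = -3·4 + 3·3 + 2·1 + -1·6 = -7
b_5 = -3·-7 + 3·4 + 2·3 + -1·1 = 38
b_6 = -3·38 + 3·-7 + 2·4 + -1·3 = -130
b_7 = -3·-130 + 3·38 + 2·-7 + -1·4 = 486
b_8 = -3·486 + 3·-130 + 2·38 + -1·-7 = -1765
b_9 = -3·-1765 + 3·486 + 2·-130 + -1·38 = 6455
b_10 = -3·6455 + 3·-1765 + 2·486 + -1·-130 = -23558

-23558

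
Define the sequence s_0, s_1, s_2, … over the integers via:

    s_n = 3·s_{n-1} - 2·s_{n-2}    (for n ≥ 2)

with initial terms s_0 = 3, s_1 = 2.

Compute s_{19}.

-524284

s_2 = 3·2 + -2·3 = 0
s_3 = 3·0 + -2·2 = -4
s_4 = 3·-4 + -2·0 = -12
s_5 = 3·-12 + -2·-4 = -28
s_6 = 3·-28 + -2·-12 = -60
s_7 = 3·-60 + -2·-28 = -124
s_8 = 3·-124 + -2·-60 = -252
s_9 = 3·-252 + -2·-124 = -508
s_10 = 3·-508 + -2·-252 = -1020
s_11 = 3·-1020 + -2·-508 = -2044
s_12 = 3·-2044 + -2·-1020 = -4092
s_13 = 3·-4092 + -2·-2044 = -8188
s_14 = 3·-8188 + -2·-4092 = -16380
s_15 = 3·-16380 + -2·-8188 = -32764
s_16 = 3·-32764 + -2·-16380 = -65532
s_17 = 3·-65532 + -2·-32764 = -131068
s_18 = 3·-131068 + -2·-65532 = -262140
s_19 = 3·-262140 + -2·-131068 = -524284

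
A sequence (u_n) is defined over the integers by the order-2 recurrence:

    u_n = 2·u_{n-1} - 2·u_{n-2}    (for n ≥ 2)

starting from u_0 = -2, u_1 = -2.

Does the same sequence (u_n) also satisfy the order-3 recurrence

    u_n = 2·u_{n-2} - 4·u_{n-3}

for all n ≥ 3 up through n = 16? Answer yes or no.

Terms u_0..u_16: -2, -2, 0, 4, 8, 8, 0, -16, -32, -32, 0, 64, 128, 128, 0, -256, -512
n=3: candidate gives 4, actual u_3 = 4 ✓
n=4: candidate gives 8, actual u_4 = 8 ✓
n=5: candidate gives 8, actual u_5 = 8 ✓
n=6: candidate gives 0, actual u_6 = 0 ✓
n=7: candidate gives -16, actual u_7 = -16 ✓
n=8: candidate gives -32, actual u_8 = -32 ✓
n=9: candidate gives -32, actual u_9 = -32 ✓
n=10: candidate gives 0, actual u_10 = 0 ✓
n=11: candidate gives 64, actual u_11 = 64 ✓
n=12: candidate gives 128, actual u_12 = 128 ✓
n=13: candidate gives 128, actual u_13 = 128 ✓
n=14: candidate gives 0, actual u_14 = 0 ✓
n=15: candidate gives -256, actual u_15 = -256 ✓
n=16: candidate gives -512, actual u_16 = -512 ✓

yes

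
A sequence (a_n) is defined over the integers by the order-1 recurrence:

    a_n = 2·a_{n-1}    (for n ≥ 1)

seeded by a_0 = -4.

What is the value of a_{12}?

-16384

a_1 = 2·-4 = -8
a_2 = 2·-8 = -16
a_3 = 2·-16 = -32
a_4 = 2·-32 = -64
a_5 = 2·-64 = -128
a_6 = 2·-128 = -256
a_7 = 2·-256 = -512
a_8 = 2·-512 = -1024
a_9 = 2·-1024 = -2048
a_10 = 2·-2048 = -4096
a_11 = 2·-4096 = -8192
a_12 = 2·-8192 = -16384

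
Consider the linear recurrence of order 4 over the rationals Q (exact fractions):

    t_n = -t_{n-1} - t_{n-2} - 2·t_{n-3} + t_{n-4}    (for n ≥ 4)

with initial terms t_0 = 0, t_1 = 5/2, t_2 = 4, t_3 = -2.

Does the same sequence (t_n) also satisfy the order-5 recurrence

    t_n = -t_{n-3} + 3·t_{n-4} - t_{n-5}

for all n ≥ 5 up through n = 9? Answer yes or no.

yes

Terms t_0..t_9: 0, 5/2, 4, -2, -7, 7/2, 23/2, -3, -45/2, 6
n=5: candidate gives 7/2, actual t_5 = 7/2 ✓
n=6: candidate gives 23/2, actual t_6 = 23/2 ✓
n=7: candidate gives -3, actual t_7 = -3 ✓
n=8: candidate gives -45/2, actual t_8 = -45/2 ✓
n=9: candidate gives 6, actual t_9 = 6 ✓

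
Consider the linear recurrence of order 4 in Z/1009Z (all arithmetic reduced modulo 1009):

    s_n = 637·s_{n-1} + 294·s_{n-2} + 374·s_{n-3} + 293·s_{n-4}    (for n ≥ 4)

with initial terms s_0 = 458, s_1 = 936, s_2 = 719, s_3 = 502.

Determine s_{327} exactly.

s_4 = 637·502 + 294·719 + 374·936 + 293·458 = 364
s_5 = 637·364 + 294·502 + 374·719 + 293·936 = 384
s_6 = 637·384 + 294·364 + 374·502 + 293·719 = 352
s_7 = 637·352 + 294·384 + 374·364 + 293·502 = 816
s_8 = 637·816 + 294·352 + 374·384 + 293·364 = 763
s_9 = 637·763 + 294·816 + 374·352 + 293·384 = 446
Continuing the recurrence:
  s_10 = 572;  s_11 = 848;  s_12 = 915;  s_13 = 279;  s_14 = 174;  s_15 = 554
  s_16 = 574;  s_17 = 316;  s_18 = 628;  s_19 = 180;  s_20 = 438;  s_21 = 509
  s_22 = 47;  s_23 = 609;  s_24 = 25;  s_25 = 464;  s_26 = 604;  s_27 = 633
  s_28 = 872;  s_29 = 577;  s_30 = 379;  s_31 = 432;  s_32 = 254;  s_33 = 267
  s_34 = 762;  s_35 = 462;  s_36 = 428;  s_37 = 807;  s_38 = 711;  s_39 = 819
  s_40 = 636;  s_41 = 41;  s_42 = 241;  s_43 = 669;  s_44 = 461;  s_45 = 207
  s_46 = 974;  s_47 = 367;  s_48 = 92;  s_49 = 155;  s_50 = 536;  s_51 = 225
  s_52 = 397;  s_53 = 887;  s_54 = 709;  s_55 = 552;  s_56 = 138;  s_57 = 339
  s_58 = 724;  s_59 = 299;  s_60 = 454;  s_61 = 547;  s_62 = 691;  s_63 = 738
  s_64 = 851;  s_65 = 261;  s_66 = 952;  s_67 = 812;  s_68 = 892;  s_69 = 401
  s_70 = 499;  s_71 = 299;  s_72 = 830;  s_73 = 527;  s_74 = 282;  s_75 = 65
  s_76 = 570;  s_77 = 355;  s_78 = 187;  s_79 = 655;  s_80 = 108;  s_81 = 440
  s_82 = 339;  s_83 = 462;  s_84 = 908;  s_85 = 281;  s_86 = 665;  s_87 = 429
  s_88 = 433;  s_89 = 456;  s_90 = 171;  s_91 = 905;  s_92 = 937;  s_93 = 42
  s_94 = 649;  s_95 = 76;  s_96 = 751;  s_97 = 22;  s_98 = 348;  s_99 = 552
  s_100 = 123;  s_101 = 880;  s_102 = 61;  s_103 = 815;  s_104 = 202;  s_105 = 151
  s_106 = 1001;  s_107 = 491;  s_108 = 277;  s_109 = 832;  s_110 = 647;  s_111 = 144
  s_112 = 263;  s_113 = 420;  s_114 = 42;  s_115 = 196;  s_116 = 27;  s_117 = 692
  s_118 = 591;  s_119 = 672;  s_120 = 797;  s_121 = 985;  s_122 = 788;  s_123 = 45
  s_124 = 562;  s_125 = 27;  s_126 = 307;  s_127 = 63;  s_128 = 435;  s_129 = 620
  s_130 = 673;  s_131 = 65;  s_132 = 265;  s_133 = 742;  s_134 = 178;  s_135 = 684
  s_136 = 678;  s_137 = 788;  s_138 = 258;  s_139 = 424;  s_140 = 827;  s_141 = 101
  s_142 = 821;  s_143 = 408;  s_144 = 389;  s_145 = 110;  s_146 = 433;  s_147 = 79
  s_148 = 781;  s_149 = 523;  s_150 = 772;  s_151 = 199;  s_152 = 227;  s_153 = 321
  s_154 = 743;  s_155 = 534;  s_156 = 523;  s_157 = 396;  s_158 = 85;  s_159 = 980
  s_160 = 115;  s_161 = 657;  s_162 = 220;  s_163 = 535;  s_164 = 786;  s_165 = 437
  s_166 = 100;  s_167 = 164;  s_168 = 906;  s_169 = 732;  s_170 = 949;  s_171 = 862
  s_172 = 131;  s_173 = 195;  s_174 = 370;  s_175 = 279;  s_176 = 270;  s_177 = 526
  s_178 = 609;  s_179 = 842;  s_180 = 396;  s_181 = 827;  s_182 = 434;  s_183 = 252
  s_184 = 83;  s_185 = 852;  s_186 = 507;  s_187 = 277;  s_188 = 516;  s_189 = 815
  s_190 = 782;  s_191 = 871;  s_192 = 672;  s_193 = 565;  s_194 = 435;  s_195 = 267
  s_196 = 884;  s_197 = 192;  s_198 = 77;  s_199 = 763;  s_200 = 1;  s_201 = 250
  s_202 = 300;  s_203 = 177;  s_204 = 114;  s_205 = 343;  s_206 = 487;  s_207 = 49
  s_208 = 78;  s_209 = 642;  s_210 = 620;  s_211 = 628;  s_212 = 745;  s_213 = 562
  s_214 = 700;  s_215 = 186;  s_216 = 41;  s_217 = 749;  s_218 = 18;  s_219 = 822
  s_220 = 728;  s_221 = 286;  s_222 = 598;  s_223 = 407;  s_224 = 607;  s_225 = 513
  s_226 = 246;  s_227 = 970;  s_228 = 477;  s_229 = 935;  s_230 = 251;  s_231 = 384
  s_232 = 653;  s_233 = 694;  s_234 = 632;  s_235 = 768;  s_236 = 874;  s_237 = 341
  s_238 = 139;  s_239 = 91;  s_240 = 147;  s_241 = 871;  s_242 = 812;  s_243 = 336
  s_244 = 259;  s_245 = 323;  s_246 = 726;  s_247 = 24;  s_248 = 632;  s_249 = 891
  s_250 = 375;  s_251 = 596;  s_252 = 321;  s_253 = 48;  s_254 = 652;  s_255 = 665
  s_256 = 818;  s_257 = 803;  s_258 = 120;  s_259 = 45;  s_260 = 559;  s_261 = 685
  s_262 = 867;  s_263 = 217;  s_264 = 859;  s_265 = 819;  s_266 = 547;  s_267 = 387
  s_268 = 726;  s_269 = 686;  s_270 = 921;  s_271 = 818;  s_272 = 881;  s_273 = 126
  s_274 = 907;  s_275 = 414;  s_276 = 181;  s_277 = 686;  s_278 = 665;  s_279 = 22
  s_280 = 495;  s_281 = 615;  s_282 = 761;  s_283 = 502;  s_284 = 363;  s_285 = 104
  s_286 = 489;  s_287 = 346;  s_288 = 887;  s_289 = 253;  s_290 = 428;  s_291 = 177
  s_292 = 811;  s_293 = 691;  s_294 = 445;  s_295 = 288;  s_296 = 116;  s_297 = 759
  s_298 = 952;  s_299 = 806;  s_300 = 255;  s_301 = 113;  s_302 = 851;  s_303 = 755
  s_304 = 546;  s_305 = 947;  s_306 = 929;  s_307 = 54;  s_308 = 354;  s_309 = 569
  s_310 = 154;  s_311 = 921;  s_312 = 21;  s_313 = 937;  s_314 = 772;  s_315 = 634
  s_316 = 615;  s_317 = 241;  s_318 = 529;  s_319 = 255;  s_320 = 43;  s_321 = 517
  s_322 = 55;  s_323 = 355;  s_324 = 266;  s_325 = 894
s_326 = 637·894 + 294·266 + 374·355 + 293·55 = 466
s_327 = 637·466 + 294·894 + 374·266 + 293·355 = 373

373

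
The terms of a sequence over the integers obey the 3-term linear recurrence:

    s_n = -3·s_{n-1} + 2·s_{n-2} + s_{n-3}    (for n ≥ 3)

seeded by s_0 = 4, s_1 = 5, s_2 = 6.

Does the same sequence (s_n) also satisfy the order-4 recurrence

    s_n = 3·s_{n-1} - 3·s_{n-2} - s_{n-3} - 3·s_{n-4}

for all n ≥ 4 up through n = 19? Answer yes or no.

Terms s_0..s_19: 4, 5, 6, -4, 29, -89, 321, -1112, 3889, -13570, 47376, -165379, 577319, -2015339, 7035276, -24559187, 85732774, -299281420, 1044750621, -3647081929
n=4: candidate gives -47, actual s_4 = 29 ✗

no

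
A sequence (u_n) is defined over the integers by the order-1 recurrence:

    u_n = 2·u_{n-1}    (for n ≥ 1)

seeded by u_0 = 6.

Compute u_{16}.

u_1 = 2·6 = 12
u_2 = 2·12 = 24
u_3 = 2·24 = 48
u_4 = 2·48 = 96
u_5 = 2·96 = 192
u_6 = 2·192 = 384
u_7 = 2·384 = 768
u_8 = 2·768 = 1536
u_9 = 2·1536 = 3072
u_10 = 2·3072 = 6144
u_11 = 2·6144 = 12288
u_12 = 2·12288 = 24576
u_13 = 2·24576 = 49152
u_14 = 2·49152 = 98304
u_15 = 2·98304 = 196608
u_16 = 2·196608 = 393216

393216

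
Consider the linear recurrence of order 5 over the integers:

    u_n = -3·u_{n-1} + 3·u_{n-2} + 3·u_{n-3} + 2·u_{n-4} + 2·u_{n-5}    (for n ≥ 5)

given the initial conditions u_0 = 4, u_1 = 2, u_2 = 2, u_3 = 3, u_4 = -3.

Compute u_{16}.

u_5 = -3·-3 + 3·3 + 3·2 + 2·2 + 2·4 = 36
u_6 = -3·36 + 3·-3 + 3·3 + 2·2 + 2·2 = -100
u_7 = -3·-100 + 3·36 + 3·-3 + 2·3 + 2·2 = 409
u_8 = -3·409 + 3·-100 + 3·36 + 2·-3 + 2·3 = -1419
u_9 = -3·-1419 + 3·409 + 3·-100 + 2·36 + 2·-3 = 5250
u_10 = -3·5250 + 3·-1419 + 3·409 + 2·-100 + 2·36 = -18908
u_11 = -3·-18908 + 3·5250 + 3·-1419 + 2·409 + 2·-100 = 68835
u_12 = -3·68835 + 3·-18908 + 3·5250 + 2·-1419 + 2·409 = -249499
u_13 = -3·-249499 + 3·68835 + 3·-18908 + 2·5250 + 2·-1419 = 905940
u_14 = -3·905940 + 3·-249499 + 3·68835 + 2·-18908 + 2·5250 = -3287128
u_15 = -3·-3287128 + 3·905940 + 3·-249499 + 2·68835 + 2·-18908 = 11930561
u_16 = -3·11930561 + 3·-3287128 + 3·905940 + 2·-249499 + 2·68835 = -43296575

-43296575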